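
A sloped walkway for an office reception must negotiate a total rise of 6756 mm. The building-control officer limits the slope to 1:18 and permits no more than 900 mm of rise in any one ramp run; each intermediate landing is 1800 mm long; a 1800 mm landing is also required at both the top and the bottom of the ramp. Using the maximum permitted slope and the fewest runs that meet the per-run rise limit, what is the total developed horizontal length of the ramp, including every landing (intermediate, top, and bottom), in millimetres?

⌈6756/900⌉ = 8 ramp runs. That means 7 intermediate landings.
Ramp run (horizontal) at 1:18: 6756 × 18 = 121608 mm.
7 intermediate landings contribute 7 × 1800 = 12600 mm.
Top and bottom landings: 2 × 1800 = 3600 mm.
Total = 121608 + 12600 + 3600 = 137808 mm.

137808 mm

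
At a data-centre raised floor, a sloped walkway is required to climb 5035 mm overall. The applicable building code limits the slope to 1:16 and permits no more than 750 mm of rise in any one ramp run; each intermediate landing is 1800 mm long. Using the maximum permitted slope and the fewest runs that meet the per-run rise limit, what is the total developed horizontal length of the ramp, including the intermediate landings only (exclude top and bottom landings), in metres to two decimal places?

5035 / 750 = 6.713 → round up to 7 ramp runs. That means 6 intermediate landings.
Horizontal run for 5035 mm of rise at 1:16 is 5035 × 16 = 80560 mm.
Intermediate landings: 6 × 1800 = 10800 mm.
Total developed length = 80560 + 10800 = 91360 mm.
= 91.36 m.

91.36 m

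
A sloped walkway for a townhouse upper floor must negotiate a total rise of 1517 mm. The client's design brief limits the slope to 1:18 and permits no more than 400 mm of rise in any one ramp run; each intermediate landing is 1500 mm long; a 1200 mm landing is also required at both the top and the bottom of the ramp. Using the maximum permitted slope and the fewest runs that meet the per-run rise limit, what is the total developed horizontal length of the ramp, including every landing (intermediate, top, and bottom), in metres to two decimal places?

At most 400 each: 1517/400 = 3.79, giving 4 ramp runs. That means 3 intermediate landings.
Horizontal run for 1517 mm of rise at 1:18 is 1517 × 18 = 27306 mm.
Intermediate landings: 3 × 1500 = 4500 mm.
Top and bottom landings: 2 × 1200 = 2400 mm.
Total = 27306 + 4500 + 2400 = 34206 mm.
= 34.21 m.

34.21 m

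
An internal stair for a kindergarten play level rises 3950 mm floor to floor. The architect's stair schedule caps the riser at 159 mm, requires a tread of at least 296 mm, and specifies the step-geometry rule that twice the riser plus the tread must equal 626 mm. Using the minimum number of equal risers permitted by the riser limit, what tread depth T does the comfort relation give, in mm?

310 mm

3950 / 159 = 24.84, so 25 risers are needed.
Riser R = 3950 / 25 = 158 mm, within the 159 mm limit.
From 2R + T = 626: T = 626 − 316 = 310 mm.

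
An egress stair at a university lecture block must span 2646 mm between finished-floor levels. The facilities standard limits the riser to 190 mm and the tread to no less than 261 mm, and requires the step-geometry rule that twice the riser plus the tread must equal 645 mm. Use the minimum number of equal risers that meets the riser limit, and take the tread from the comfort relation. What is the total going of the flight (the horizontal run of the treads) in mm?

2646 / 190 = 13.93, so 14 risers are needed.
Riser R = 2646 / 14 = 189 mm, within the 190 mm limit.
T = 645 − 2·189 = 267 mm, which satisfies the 261 mm minimum.
14 risers give 13 treads; going = 13 × 267 = 3471 mm.

3471 mm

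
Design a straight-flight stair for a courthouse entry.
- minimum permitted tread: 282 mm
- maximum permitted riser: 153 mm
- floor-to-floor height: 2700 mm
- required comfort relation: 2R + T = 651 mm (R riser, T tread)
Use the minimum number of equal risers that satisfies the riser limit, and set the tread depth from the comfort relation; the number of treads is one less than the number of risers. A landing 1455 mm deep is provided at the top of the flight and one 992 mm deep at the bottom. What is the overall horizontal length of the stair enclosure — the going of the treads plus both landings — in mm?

2700 / 153 = 17.65, so 18 risers are needed.
Each riser is 2700/18 = 150 mm (≤ 153 mm).
T = 651 − 2·150 = 351 mm, which satisfies the 282 mm minimum.
Going = (18 − 1) × 351 = 5967 mm.
Enclosure = 5967 + 1455 + 992 = 8414 mm.

8414 mm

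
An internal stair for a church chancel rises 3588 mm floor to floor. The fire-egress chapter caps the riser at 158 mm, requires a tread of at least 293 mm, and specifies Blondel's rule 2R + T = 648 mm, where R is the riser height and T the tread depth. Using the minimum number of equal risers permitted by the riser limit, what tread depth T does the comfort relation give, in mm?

336 mm

3588 / 158 = 22.71, so 23 risers are needed.
Riser R = 3588 / 23 = 156 mm, within the 158 mm limit.
From 2R + T = 648: T = 648 − 312 = 336 mm.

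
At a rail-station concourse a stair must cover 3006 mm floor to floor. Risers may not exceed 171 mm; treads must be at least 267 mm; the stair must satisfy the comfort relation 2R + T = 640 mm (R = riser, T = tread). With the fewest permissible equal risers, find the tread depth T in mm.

306 mm

3006 / 171 = 17.579 → round up to 18 risers.
R = 3006 ÷ 18 = 167 mm.
Tread T = 640 − 2 × 167 = 306 mm (≥ 267 mm).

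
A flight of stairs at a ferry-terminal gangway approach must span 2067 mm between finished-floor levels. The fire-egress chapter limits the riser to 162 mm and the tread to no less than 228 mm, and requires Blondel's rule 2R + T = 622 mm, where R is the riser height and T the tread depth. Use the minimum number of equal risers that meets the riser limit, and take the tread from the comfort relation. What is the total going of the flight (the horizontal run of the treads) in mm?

2067 / 162 = 12.76, so 13 risers are needed.
Riser R = 2067 / 13 = 159 mm, within the 162 mm limit.
Tread T = 622 − 2 × 159 = 304 mm (≥ 228 mm).
Going = (13 − 1) × 304 = 3648 mm.

3648 mm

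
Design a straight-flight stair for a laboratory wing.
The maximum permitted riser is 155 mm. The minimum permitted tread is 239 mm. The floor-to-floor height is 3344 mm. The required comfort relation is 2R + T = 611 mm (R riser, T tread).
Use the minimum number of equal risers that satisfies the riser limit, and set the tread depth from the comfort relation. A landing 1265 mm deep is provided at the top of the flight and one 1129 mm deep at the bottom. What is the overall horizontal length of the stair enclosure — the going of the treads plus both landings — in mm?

3344 / 155 = 21.574 → round up to 22 risers.
Riser R = 3344 / 22 = 152 mm, within the 155 mm limit.
From 2R + T = 611: T = 611 − 304 = 307 mm.
Treads = 22 − 1 = 21; going = 21 × 307 = 6447 mm.
Add landings: 6447 + 1265 + 1129 = 8841 mm.

8841 mm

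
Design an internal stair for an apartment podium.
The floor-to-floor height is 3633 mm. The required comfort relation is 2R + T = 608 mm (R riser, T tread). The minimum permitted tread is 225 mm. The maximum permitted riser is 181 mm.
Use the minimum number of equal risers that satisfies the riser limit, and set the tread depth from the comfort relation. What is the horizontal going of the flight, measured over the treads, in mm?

5240 mm

⌈3633/181⌉ = 21 risers.
Each riser is 3633/21 = 173 mm (≤ 181 mm).
Tread T = 608 − 2 × 173 = 262 mm (≥ 225 mm).
Treads = 21 − 1 = 20; going = 20 × 262 = 5240 mm.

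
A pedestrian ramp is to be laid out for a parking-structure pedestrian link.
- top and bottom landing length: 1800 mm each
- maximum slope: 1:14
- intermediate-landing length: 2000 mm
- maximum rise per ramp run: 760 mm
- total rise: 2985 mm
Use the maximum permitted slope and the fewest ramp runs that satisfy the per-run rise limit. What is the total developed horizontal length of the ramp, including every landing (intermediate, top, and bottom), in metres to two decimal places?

2985 / 760 = 3.928 → round up to 4 ramp runs. That means 3 intermediate landings.
Horizontal run for 2985 mm of rise at 1:14 is 2985 × 14 = 41790 mm.
Intermediate landings: 3 × 2000 = 6000 mm.
Top and bottom landings: 2 × 1800 = 3600 mm.
Total = 41790 + 6000 + 3600 = 51390 mm.
= 51.39 m.

51.39 m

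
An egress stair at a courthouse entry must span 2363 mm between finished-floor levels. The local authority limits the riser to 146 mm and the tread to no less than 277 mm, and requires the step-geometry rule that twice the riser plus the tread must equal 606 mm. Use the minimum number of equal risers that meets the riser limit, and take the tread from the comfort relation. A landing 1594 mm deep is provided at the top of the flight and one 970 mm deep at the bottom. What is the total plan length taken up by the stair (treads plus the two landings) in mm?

7812 mm

2363 / 146 = 16.18, so 17 risers are needed.
Each riser is 2363/17 = 139 mm (≤ 146 mm).
Tread T = 606 − 2 × 139 = 328 mm (≥ 277 mm).
Treads = 17 − 1 = 16; going = 16 × 328 = 5248 mm.
Add landings: 5248 + 1594 + 970 = 7812 mm.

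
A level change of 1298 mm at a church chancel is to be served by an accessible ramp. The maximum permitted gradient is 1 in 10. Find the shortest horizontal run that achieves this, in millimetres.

At 1:10 the run is 10 × 1298 = 12980 mm.

12980 mm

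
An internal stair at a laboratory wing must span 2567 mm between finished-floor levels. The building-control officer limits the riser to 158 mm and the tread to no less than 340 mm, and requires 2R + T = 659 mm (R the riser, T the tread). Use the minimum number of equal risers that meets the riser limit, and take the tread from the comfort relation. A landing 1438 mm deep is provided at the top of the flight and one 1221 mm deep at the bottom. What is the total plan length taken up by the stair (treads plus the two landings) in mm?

8371 mm

2567 / 158 = 16.247 → round up to 17 risers.
Each riser is 2567/17 = 151 mm (≤ 158 mm).
Tread T = 659 − 2 × 151 = 357 mm (≥ 340 mm).
Treads = 17 − 1 = 16; going = 16 × 357 = 5712 mm.
Enclosure = 5712 + 1438 + 1221 = 8371 mm.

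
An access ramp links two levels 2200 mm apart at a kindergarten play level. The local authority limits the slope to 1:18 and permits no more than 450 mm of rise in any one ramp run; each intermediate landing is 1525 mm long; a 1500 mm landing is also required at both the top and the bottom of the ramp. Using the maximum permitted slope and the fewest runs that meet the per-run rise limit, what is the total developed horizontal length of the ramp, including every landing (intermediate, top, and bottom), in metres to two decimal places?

48.70 m

2200 / 450 = 4.89, so 5 ramp runs are needed. That means 4 intermediate landings.
Ramp run (horizontal) at 1:18: 2200 × 18 = 39600 mm.
4 intermediate landings contribute 4 × 1525 = 6100 mm.
Top and bottom landings: 2 × 1500 = 3000 mm.
Total = 39600 + 6100 + 3000 = 48700 mm.
= 48.70 m.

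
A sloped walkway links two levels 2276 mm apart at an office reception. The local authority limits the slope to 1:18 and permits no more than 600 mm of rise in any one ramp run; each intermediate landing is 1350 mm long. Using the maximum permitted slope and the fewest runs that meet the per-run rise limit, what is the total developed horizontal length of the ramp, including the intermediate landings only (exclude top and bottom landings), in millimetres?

45018 mm

⌈2276/600⌉ = 4 ramp runs. That means 3 intermediate landings.
Horizontal run for 2276 mm of rise at 1:18 is 2276 × 18 = 40968 mm.
Intermediate landings: 3 × 1350 = 4050 mm.
Total developed length = 40968 + 4050 = 45018 mm.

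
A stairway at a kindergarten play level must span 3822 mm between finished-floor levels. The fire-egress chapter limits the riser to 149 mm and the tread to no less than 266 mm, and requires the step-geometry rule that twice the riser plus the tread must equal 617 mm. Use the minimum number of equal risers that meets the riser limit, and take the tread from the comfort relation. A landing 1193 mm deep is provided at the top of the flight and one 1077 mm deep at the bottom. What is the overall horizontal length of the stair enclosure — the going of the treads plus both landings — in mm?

3822 / 149 = 25.651 → round up to 26 risers.
Riser R = 3822 / 26 = 147 mm, within the 149 mm limit.
From 2R + T = 617: T = 617 − 294 = 323 mm.
26 risers give 25 treads; going = 25 × 323 = 8075 mm.
Add landings: 8075 + 1193 + 1077 = 10345 mm.

10345 mm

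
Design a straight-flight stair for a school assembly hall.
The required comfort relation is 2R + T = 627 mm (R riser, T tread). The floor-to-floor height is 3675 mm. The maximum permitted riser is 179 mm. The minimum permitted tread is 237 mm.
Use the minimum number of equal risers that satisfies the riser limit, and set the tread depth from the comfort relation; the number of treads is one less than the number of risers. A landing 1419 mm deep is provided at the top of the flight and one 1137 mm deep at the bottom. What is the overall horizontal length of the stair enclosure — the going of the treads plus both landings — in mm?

8096 mm

3675 / 179 = 20.53, so 21 risers are needed.
R = 3675 ÷ 21 = 175 mm.
From 2R + T = 627: T = 627 − 350 = 277 mm.
Treads = 21 − 1 = 20; going = 20 × 277 = 5540 mm.
Add landings: 5540 + 1419 + 1137 = 8096 mm.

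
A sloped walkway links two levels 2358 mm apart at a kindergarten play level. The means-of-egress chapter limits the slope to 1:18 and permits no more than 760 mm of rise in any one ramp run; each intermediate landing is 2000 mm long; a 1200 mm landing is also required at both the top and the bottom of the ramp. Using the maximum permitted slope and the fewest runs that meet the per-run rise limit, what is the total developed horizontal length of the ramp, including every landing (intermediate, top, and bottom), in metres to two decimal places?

2358 / 760 = 3.103 → round up to 4 ramp runs. That means 3 intermediate landings.
Ramp run (horizontal) at 1:18: 2358 × 18 = 42444 mm.
Intermediate landings: 3 × 2000 = 6000 mm.
Top and bottom landings: 2 × 1200 = 2400 mm.
Total = 42444 + 6000 + 2400 = 50844 mm.
= 50.84 m.

50.84 m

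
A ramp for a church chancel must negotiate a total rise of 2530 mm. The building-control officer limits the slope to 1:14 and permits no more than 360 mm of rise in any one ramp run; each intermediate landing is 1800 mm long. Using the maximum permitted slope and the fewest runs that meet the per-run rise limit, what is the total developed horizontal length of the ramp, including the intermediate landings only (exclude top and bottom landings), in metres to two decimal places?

⌈2530/360⌉ = 8 ramp runs. That means 7 intermediate landings.
Horizontal run for 2530 mm of rise at 1:14 is 2530 × 14 = 35420 mm.
7 intermediate landings contribute 7 × 1800 = 12600 mm.
Total developed length = 35420 + 12600 = 48020 mm.
= 48.02 m.

48.02 m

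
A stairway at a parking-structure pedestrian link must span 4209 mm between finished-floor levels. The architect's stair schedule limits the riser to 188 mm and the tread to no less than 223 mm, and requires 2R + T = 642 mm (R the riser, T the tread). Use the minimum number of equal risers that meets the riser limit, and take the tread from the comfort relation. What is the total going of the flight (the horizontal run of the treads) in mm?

At most 188 each: 4209/188 = 22.39, giving 23 risers.
Riser R = 4209 / 23 = 183 mm, within the 188 mm limit.
From 2R + T = 642: T = 642 − 366 = 276 mm.
Treads = 23 − 1 = 22; going = 22 × 276 = 6072 mm.

6072 mm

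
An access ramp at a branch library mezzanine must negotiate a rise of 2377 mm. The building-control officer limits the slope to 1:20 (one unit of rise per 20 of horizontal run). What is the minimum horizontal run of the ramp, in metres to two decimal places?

Run = rise × 20 = 2377 × 20 = 47540 mm.
47540 mm = 47.54 m.

47.54 m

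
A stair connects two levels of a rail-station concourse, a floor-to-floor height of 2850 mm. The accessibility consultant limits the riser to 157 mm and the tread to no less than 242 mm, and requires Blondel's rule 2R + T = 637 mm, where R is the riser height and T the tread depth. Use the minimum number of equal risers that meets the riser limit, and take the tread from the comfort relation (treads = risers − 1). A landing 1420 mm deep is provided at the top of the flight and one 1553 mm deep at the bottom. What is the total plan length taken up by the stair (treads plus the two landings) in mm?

At most 157 each: 2850/157 = 18.15, giving 19 risers.
Riser R = 2850 / 19 = 150 mm, within the 157 mm limit.
From 2R + T = 637: T = 637 − 300 = 337 mm.
Going = (19 − 1) × 337 = 6066 mm.
Add landings: 6066 + 1420 + 1553 = 9039 mm.

9039 mm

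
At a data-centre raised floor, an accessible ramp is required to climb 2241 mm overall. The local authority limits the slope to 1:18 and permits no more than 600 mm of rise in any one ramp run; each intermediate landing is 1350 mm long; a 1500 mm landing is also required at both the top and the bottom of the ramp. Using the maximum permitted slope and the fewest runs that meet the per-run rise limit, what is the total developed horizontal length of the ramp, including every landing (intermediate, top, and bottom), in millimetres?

2241 / 600 = 3.73, so 4 ramp runs are needed. That means 3 intermediate landings.
Ramp run (horizontal) at 1:18: 2241 × 18 = 40338 mm.
Intermediate landings: 3 × 1350 = 4050 mm.
Top and bottom landings: 2 × 1500 = 3000 mm.
Total = 40338 + 4050 + 3000 = 47388 mm.

47388 mm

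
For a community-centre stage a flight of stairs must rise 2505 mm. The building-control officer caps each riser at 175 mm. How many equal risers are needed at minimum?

15 risers

⌈2505/175⌉ = 15 risers.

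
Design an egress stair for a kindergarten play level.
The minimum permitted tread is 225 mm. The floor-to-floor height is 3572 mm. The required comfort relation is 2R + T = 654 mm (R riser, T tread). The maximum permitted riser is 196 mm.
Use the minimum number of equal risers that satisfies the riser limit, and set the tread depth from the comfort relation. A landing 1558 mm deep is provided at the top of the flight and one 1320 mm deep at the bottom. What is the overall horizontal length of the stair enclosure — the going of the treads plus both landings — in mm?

At most 196 each: 3572/196 = 18.22, giving 19 risers.
Riser R = 3572 / 19 = 188 mm, within the 196 mm limit.
From 2R + T = 654: T = 654 − 376 = 278 mm.
Treads = 19 − 1 = 18; going = 18 × 278 = 5004 mm.
Enclosure = 5004 + 1558 + 1320 = 7882 mm.

7882 mm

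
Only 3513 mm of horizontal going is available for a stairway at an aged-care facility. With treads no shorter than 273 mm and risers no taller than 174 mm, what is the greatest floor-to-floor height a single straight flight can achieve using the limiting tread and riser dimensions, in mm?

Treads that fit: ⌊3513 / 273⌋ = 12.
Risers = treads + 1 = 13.
Maximum height = 13 × 174 = 2262 mm.

2262 mm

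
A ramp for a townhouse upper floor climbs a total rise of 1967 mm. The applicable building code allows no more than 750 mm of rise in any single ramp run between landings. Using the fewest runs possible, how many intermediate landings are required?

2 intermediate landings

1967 / 750 = 2.62, so 3 ramp runs are needed.
3 runs are separated by 2 intermediate landings.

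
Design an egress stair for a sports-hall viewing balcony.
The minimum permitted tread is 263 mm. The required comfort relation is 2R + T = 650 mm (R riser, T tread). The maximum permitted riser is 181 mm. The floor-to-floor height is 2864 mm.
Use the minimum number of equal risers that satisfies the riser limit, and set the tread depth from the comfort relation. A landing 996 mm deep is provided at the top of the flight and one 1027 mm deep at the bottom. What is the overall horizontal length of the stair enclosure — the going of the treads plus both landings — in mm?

6403 mm

2864 / 181 = 15.82, so 16 risers are needed.
Riser R = 2864 / 16 = 179 mm, within the 181 mm limit.
Tread T = 650 − 2 × 179 = 292 mm (≥ 263 mm).
Going = (16 − 1) × 292 = 4380 mm.
Enclosure = 4380 + 996 + 1027 = 6403 mm.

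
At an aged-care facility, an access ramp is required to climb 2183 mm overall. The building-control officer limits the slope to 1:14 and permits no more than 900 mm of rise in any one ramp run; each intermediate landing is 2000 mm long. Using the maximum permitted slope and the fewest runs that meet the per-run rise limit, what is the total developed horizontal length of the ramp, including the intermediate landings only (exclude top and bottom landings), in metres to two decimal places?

2183 / 900 = 2.43, so 3 ramp runs are needed. That means 2 intermediate landings.
Ramp run (horizontal) at 1:14: 2183 × 14 = 30562 mm.
Intermediate landings: 2 × 2000 = 4000 mm.
Developed length = 30562 + 4000 = 34562 mm.
= 34.56 m.

34.56 m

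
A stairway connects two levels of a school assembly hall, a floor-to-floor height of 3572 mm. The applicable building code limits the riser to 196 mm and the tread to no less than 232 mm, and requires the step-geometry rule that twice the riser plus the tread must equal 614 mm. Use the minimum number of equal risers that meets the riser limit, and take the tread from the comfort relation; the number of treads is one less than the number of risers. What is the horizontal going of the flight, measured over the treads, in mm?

3572 / 196 = 18.22, so 19 risers are needed.
R = 3572 ÷ 19 = 188 mm.
T = 614 − 2·188 = 238 mm, which satisfies the 232 mm minimum.
19 risers give 18 treads; going = 18 × 238 = 4284 mm.

4284 mm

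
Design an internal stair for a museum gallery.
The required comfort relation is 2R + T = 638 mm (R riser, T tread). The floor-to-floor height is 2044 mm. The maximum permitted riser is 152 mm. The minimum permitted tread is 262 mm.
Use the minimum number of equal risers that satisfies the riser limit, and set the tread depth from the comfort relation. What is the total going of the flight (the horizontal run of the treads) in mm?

4498 mm

2044 / 152 = 13.447 → round up to 14 risers.
R = 2044 ÷ 14 = 146 mm.
T = 638 − 2·146 = 346 mm, which satisfies the 262 mm minimum.
Treads = 14 − 1 = 13; going = 13 × 346 = 4498 mm.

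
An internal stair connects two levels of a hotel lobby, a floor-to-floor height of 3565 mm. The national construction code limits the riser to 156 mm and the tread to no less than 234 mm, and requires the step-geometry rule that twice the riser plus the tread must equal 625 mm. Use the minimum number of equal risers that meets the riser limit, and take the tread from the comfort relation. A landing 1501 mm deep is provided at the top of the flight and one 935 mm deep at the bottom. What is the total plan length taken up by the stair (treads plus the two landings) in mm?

9366 mm

3565 / 156 = 22.85, so 23 risers are needed.
Each riser is 3565/23 = 155 mm (≤ 156 mm).
T = 625 − 2·155 = 315 mm, which satisfies the 234 mm minimum.
23 risers give 22 treads; going = 22 × 315 = 6930 mm.
Enclosure = 6930 + 1501 + 935 = 9366 mm.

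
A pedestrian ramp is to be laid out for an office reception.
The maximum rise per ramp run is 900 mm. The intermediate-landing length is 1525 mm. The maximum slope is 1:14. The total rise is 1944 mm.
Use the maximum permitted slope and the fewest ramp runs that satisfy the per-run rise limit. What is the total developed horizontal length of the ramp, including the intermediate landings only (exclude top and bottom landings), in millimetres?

30266 mm

1944 / 900 = 2.160 → round up to 3 ramp runs. That means 2 intermediate landings.
Ramp run (horizontal) at 1:14: 1944 × 14 = 27216 mm.
Intermediate landings: 2 × 1525 = 3050 mm.
Total developed length = 27216 + 3050 = 30266 mm.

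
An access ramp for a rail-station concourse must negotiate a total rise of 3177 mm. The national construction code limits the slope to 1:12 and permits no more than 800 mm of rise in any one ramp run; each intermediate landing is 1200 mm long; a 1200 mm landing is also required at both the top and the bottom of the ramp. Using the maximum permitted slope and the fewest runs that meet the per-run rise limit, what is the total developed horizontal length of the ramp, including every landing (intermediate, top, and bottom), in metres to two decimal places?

At most 800 each: 3177/800 = 3.97, giving 4 ramp runs. That means 3 intermediate landings.
Ramp run (horizontal) at 1:12: 3177 × 12 = 38124 mm.
3 intermediate landings contribute 3 × 1200 = 3600 mm.
Top and bottom landings: 2 × 1200 = 2400 mm.
Total = 38124 + 3600 + 2400 = 44124 mm.
= 44.12 m.

44.12 m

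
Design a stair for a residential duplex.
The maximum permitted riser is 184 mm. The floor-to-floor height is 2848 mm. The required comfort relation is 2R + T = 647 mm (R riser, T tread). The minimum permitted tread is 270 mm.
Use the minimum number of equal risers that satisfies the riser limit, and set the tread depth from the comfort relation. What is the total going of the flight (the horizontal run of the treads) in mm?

4365 mm

At most 184 each: 2848/184 = 15.48, giving 16 risers.
Each riser is 2848/16 = 178 mm (≤ 184 mm).
T = 647 − 2·178 = 291 mm, which satisfies the 270 mm minimum.
Treads = 16 − 1 = 15; going = 15 × 291 = 4365 mm.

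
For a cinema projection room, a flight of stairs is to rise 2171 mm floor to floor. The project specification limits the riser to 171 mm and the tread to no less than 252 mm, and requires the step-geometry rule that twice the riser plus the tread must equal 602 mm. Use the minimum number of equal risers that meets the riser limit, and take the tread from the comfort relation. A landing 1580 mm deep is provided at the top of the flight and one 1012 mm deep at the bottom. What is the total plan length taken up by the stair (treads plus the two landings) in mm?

5808 mm

At most 171 each: 2171/171 = 12.70, giving 13 risers.
Riser R = 2171 / 13 = 167 mm, within the 171 mm limit.
T = 602 − 2·167 = 268 mm, which satisfies the 252 mm minimum.
Going = (13 − 1) × 268 = 3216 mm.
Add landings: 3216 + 1580 + 1012 = 5808 mm.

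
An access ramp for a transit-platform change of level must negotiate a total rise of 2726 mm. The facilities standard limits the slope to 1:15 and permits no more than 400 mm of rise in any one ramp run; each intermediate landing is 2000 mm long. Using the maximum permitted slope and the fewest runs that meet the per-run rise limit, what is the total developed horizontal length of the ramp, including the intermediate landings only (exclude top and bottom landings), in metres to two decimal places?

At most 400 each: 2726/400 = 6.82, giving 7 ramp runs. That means 6 intermediate landings.
Horizontal run for 2726 mm of rise at 1:15 is 2726 × 15 = 40890 mm.
Intermediate landings: 6 × 2000 = 12000 mm.
Developed length = 40890 + 12000 = 52890 mm.
= 52.89 m.

52.89 m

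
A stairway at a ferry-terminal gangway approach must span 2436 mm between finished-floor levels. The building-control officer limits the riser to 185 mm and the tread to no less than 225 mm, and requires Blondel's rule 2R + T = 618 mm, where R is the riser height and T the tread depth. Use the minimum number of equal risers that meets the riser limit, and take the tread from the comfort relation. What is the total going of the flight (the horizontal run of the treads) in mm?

3510 mm

⌈2436/185⌉ = 14 risers.
Each riser is 2436/14 = 174 mm (≤ 185 mm).
From 2R + T = 618: T = 618 − 348 = 270 mm.
Treads = 14 − 1 = 13; going = 13 × 270 = 3510 mm.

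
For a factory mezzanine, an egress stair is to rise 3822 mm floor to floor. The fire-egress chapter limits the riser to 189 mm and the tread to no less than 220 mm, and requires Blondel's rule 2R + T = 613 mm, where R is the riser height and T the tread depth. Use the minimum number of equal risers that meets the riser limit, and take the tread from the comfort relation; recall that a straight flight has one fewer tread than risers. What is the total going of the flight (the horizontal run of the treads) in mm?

4980 mm

3822 / 189 = 20.22, so 21 risers are needed.
R = 3822 ÷ 21 = 182 mm.
Tread T = 613 − 2 × 182 = 249 mm (≥ 220 mm).
Treads = 21 − 1 = 20; going = 20 × 249 = 4980 mm.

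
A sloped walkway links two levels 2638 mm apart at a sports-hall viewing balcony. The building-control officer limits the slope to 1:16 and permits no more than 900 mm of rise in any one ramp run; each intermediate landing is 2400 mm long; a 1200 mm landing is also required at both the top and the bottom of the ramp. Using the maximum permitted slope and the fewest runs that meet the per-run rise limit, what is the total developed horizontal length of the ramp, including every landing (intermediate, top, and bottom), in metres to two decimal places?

⌈2638/900⌉ = 3 ramp runs. That means 2 intermediate landings.
Horizontal run for 2638 mm of rise at 1:16 is 2638 × 16 = 42208 mm.
Intermediate landings: 2 × 2400 = 4800 mm.
Top and bottom landings: 2 × 1200 = 2400 mm.
Total = 42208 + 4800 + 2400 = 49408 mm.
= 49.41 m.

49.41 m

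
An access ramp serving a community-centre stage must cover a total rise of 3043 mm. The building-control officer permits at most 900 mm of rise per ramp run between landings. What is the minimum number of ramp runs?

At most 900 each: 3043/900 = 3.38, giving 4 ramp runs.

4 runs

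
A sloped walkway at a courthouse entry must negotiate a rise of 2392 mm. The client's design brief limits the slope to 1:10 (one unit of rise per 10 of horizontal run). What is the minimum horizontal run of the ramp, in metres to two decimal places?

23.92 m

Run = rise × 10 = 2392 × 10 = 23920 mm.
23920 mm = 23.92 m.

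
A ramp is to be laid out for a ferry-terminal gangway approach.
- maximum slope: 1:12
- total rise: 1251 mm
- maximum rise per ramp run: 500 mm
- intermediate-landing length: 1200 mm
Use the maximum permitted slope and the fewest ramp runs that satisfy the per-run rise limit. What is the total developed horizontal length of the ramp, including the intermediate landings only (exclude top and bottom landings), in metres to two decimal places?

17.41 m

1251 / 500 = 2.50, so 3 ramp runs are needed. That means 2 intermediate landings.
Ramp run (horizontal) at 1:12: 1251 × 12 = 15012 mm.
Intermediate landings: 2 × 1200 = 2400 mm.
Developed length = 15012 + 2400 = 17412 mm.
= 17.41 m.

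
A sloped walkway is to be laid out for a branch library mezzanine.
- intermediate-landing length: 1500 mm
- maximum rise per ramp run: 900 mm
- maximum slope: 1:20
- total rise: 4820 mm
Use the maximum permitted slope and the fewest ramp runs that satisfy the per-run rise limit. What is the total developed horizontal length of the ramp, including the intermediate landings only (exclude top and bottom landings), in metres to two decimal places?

4820 / 900 = 5.356 → round up to 6 ramp runs. That means 5 intermediate landings.
Ramp run (horizontal) at 1:20: 4820 × 20 = 96400 mm.
Intermediate landings: 5 × 1500 = 7500 mm.
Total developed length = 96400 + 7500 = 103900 mm.
= 103.90 m.

103.90 m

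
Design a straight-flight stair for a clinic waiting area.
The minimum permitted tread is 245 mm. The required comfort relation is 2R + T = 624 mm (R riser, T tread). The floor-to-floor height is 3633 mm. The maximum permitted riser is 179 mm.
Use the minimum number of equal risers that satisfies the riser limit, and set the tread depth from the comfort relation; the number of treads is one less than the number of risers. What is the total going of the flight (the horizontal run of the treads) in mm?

⌈3633/179⌉ = 21 risers.
Each riser is 3633/21 = 173 mm (≤ 179 mm).
Tread T = 624 − 2 × 173 = 278 mm (≥ 245 mm).
21 risers give 20 treads; going = 20 × 278 = 5560 mm.

5560 mm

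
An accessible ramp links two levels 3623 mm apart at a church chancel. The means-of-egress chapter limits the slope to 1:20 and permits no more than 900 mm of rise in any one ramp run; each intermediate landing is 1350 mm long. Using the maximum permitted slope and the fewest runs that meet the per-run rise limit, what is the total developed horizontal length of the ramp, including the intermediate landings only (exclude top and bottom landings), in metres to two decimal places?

3623 / 900 = 4.026 → round up to 5 ramp runs. That means 4 intermediate landings.
Ramp run (horizontal) at 1:20: 3623 × 20 = 72460 mm.
Intermediate landings: 4 × 1350 = 5400 mm.
Total developed length = 72460 + 5400 = 77860 mm.
= 77.86 m.

77.86 m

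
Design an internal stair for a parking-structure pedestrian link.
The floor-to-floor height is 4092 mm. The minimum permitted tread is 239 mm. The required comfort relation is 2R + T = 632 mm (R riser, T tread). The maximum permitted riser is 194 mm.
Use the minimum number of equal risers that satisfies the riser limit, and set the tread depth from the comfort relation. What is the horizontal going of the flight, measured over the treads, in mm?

4092 / 194 = 21.093 → round up to 22 risers.
Riser R = 4092 / 22 = 186 mm, within the 194 mm limit.
Tread T = 632 − 2 × 186 = 260 mm (≥ 239 mm).
22 risers give 21 treads; going = 21 × 260 = 5460 mm.

5460 mm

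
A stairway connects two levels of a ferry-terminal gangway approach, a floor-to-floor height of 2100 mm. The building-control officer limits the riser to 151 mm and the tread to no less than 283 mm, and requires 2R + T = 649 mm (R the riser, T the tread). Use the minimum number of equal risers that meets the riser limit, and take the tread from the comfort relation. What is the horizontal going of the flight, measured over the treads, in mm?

4537 mm

2100 / 151 = 13.907 → round up to 14 risers.
R = 2100 ÷ 14 = 150 mm.
From 2R + T = 649: T = 649 − 300 = 349 mm.
14 risers give 13 treads; going = 13 × 349 = 4537 mm.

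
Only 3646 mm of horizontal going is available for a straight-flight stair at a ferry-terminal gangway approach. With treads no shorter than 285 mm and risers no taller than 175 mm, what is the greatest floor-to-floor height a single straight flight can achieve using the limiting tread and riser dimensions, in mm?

Treads that fit: ⌊3646 / 285⌋ = 12.
Risers = treads + 1 = 13.
Maximum height = 13 × 175 = 2275 mm.

2275 mm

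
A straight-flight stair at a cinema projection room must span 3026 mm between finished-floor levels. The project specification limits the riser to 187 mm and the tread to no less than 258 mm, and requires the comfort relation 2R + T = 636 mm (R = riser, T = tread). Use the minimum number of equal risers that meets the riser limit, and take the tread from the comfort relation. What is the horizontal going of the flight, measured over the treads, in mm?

4480 mm

3026 / 187 = 16.18, so 17 risers are needed.
R = 3026 ÷ 17 = 178 mm.
From 2R + T = 636: T = 636 − 356 = 280 mm.
Going = (17 − 1) × 280 = 4480 mm.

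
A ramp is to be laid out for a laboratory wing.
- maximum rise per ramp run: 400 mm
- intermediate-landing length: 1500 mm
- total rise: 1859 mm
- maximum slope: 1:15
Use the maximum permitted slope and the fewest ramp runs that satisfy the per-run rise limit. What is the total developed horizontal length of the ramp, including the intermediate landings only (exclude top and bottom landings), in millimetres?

33885 mm

1859 / 400 = 4.647 → round up to 5 ramp runs. That means 4 intermediate landings.
Horizontal run for 1859 mm of rise at 1:15 is 1859 × 15 = 27885 mm.
Intermediate landings: 4 × 1500 = 6000 mm.
Developed length = 27885 + 6000 = 33885 mm.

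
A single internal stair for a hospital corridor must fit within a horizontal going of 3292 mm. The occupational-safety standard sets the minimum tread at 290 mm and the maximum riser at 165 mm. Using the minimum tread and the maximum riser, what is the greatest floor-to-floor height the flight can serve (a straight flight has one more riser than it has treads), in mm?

Treads that fit: ⌊3292 / 290⌋ = 11.
Risers = treads + 1 = 12.
Maximum height = 12 × 165 = 1980 mm.

1980 mm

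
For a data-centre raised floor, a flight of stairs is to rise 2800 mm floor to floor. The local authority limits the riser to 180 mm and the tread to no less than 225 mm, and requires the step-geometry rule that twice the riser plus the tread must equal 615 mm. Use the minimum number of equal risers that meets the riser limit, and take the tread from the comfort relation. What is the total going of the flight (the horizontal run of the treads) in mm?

3975 mm

At most 180 each: 2800/180 = 15.56, giving 16 risers.
Riser R = 2800 / 16 = 175 mm, within the 180 mm limit.
T = 615 − 2·175 = 265 mm, which satisfies the 225 mm minimum.
Treads = 16 − 1 = 15; going = 15 × 265 = 3975 mm.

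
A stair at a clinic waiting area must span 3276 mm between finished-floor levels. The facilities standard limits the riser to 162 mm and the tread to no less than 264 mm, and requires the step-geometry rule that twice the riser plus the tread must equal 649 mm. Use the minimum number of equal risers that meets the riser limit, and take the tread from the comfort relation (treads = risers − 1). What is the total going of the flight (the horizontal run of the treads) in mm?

3276 / 162 = 20.222 → round up to 21 risers.
Each riser is 3276/21 = 156 mm (≤ 162 mm).
T = 649 − 2·156 = 337 mm, which satisfies the 264 mm minimum.
Treads = 21 − 1 = 20; going = 20 × 337 = 6740 mm.

6740 mm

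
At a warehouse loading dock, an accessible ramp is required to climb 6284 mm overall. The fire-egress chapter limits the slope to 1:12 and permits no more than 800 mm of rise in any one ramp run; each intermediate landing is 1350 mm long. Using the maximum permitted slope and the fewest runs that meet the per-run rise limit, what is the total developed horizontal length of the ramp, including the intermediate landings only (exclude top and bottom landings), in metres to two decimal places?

6284 / 800 = 7.86, so 8 ramp runs are needed. That means 7 intermediate landings.
Ramp run (horizontal) at 1:12: 6284 × 12 = 75408 mm.
Intermediate landings: 7 × 1350 = 9450 mm.
Total developed length = 75408 + 9450 = 84858 mm.
= 84.86 m.

84.86 m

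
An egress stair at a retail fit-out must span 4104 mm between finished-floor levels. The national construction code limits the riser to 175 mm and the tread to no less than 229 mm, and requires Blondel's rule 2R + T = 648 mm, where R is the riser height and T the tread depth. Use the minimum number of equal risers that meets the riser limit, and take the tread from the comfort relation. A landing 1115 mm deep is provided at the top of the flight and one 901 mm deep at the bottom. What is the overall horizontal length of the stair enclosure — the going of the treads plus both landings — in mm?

At most 175 each: 4104/175 = 23.45, giving 24 risers.
R = 4104 ÷ 24 = 171 mm.
T = 648 − 2·171 = 306 mm, which satisfies the 229 mm minimum.
Going = (24 − 1) × 306 = 7038 mm.
Enclosure = 7038 + 1115 + 901 = 9054 mm.

9054 mm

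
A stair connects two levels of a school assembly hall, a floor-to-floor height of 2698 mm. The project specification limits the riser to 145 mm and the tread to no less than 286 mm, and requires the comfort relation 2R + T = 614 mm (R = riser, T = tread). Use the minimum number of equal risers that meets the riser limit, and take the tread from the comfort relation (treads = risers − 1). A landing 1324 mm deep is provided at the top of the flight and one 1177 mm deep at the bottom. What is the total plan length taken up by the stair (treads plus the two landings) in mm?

8441 mm

2698 / 145 = 18.607 → round up to 19 risers.
Each riser is 2698/19 = 142 mm (≤ 145 mm).
Tread T = 614 − 2 × 142 = 330 mm (≥ 286 mm).
Going = (19 − 1) × 330 = 5940 mm.
Enclosure = 5940 + 1324 + 1177 = 8441 mm.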